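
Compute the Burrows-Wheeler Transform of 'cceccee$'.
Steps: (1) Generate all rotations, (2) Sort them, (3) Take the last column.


Rotations (sorted):
  0: $cceccee -> last char: e
  1: cceccee$ -> last char: $
  2: ccee$cce -> last char: e
  3: ceccee$c -> last char: c
  4: cee$ccec -> last char: c
  5: e$ccecce -> last char: e
  6: eccee$cc -> last char: c
  7: ee$ccecc -> last char: c


BWT = e$eccecc


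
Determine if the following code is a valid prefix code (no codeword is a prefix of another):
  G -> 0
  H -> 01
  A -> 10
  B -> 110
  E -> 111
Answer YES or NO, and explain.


Checking each pair (does one codeword prefix another?):
  G='0' vs H='01': prefix -- VIOLATION

NO -- this is NOT a valid prefix code. G (0) is a prefix of H (01).


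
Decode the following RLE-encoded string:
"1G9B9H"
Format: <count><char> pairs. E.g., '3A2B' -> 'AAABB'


Expanding each <count><char> pair:
  1G -> 'G'
  9B -> 'BBBBBBBBB'
  9H -> 'HHHHHHHHH'

Decoded = GBBBBBBBBBHHHHHHHHH


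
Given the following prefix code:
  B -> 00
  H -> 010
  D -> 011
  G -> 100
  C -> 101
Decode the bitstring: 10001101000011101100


Decoding step by step:
Bits 100 -> G
Bits 011 -> D
Bits 010 -> H
Bits 00 -> B
Bits 011 -> D
Bits 101 -> C
Bits 100 -> G


Decoded message: GDHBDCG


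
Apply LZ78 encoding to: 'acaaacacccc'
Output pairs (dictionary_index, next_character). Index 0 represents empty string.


LZ78 encoding steps:
Dictionary: {0: ''}
Step 1: w='' (idx 0), next='a' -> output (0, 'a'), add 'a' as idx 1
Step 2: w='' (idx 0), next='c' -> output (0, 'c'), add 'c' as idx 2
Step 3: w='a' (idx 1), next='a' -> output (1, 'a'), add 'aa' as idx 3
Step 4: w='a' (idx 1), next='c' -> output (1, 'c'), add 'ac' as idx 4
Step 5: w='ac' (idx 4), next='c' -> output (4, 'c'), add 'acc' as idx 5
Step 6: w='c' (idx 2), next='c' -> output (2, 'c'), add 'cc' as idx 6


Encoded: [(0, 'a'), (0, 'c'), (1, 'a'), (1, 'c'), (4, 'c'), (2, 'c')]


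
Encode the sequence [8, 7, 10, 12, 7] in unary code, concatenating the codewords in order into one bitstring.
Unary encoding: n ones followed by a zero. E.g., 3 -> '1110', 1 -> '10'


Encode each number as n ones followed by a terminating 0:
  8 -> 111111110 (9 bits)
  7 -> 11111110 (8 bits)
  10 -> 11111111110 (11 bits)
  12 -> 1111111111110 (13 bits)
  7 -> 11111110 (8 bits)
Total length = 9 + 8 + 11 + 13 + 8 = 49 bits.

Unary([8, 7, 10, 12, 7]) = 1111111101111111011111111110111111111111011111110 (49 bits)


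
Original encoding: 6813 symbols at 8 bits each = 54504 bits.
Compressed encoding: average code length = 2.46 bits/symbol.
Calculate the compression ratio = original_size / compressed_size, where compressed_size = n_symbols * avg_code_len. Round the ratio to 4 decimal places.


original_size = n_symbols * orig_bits = 6813 * 8 = 54504 bits
compressed_size = n_symbols * avg_code_len = 6813 * 2.46 = 16759.98 bits
ratio = original_size / compressed_size = 54504 / 16759.98 = 3.252

Compression ratio = 3.252


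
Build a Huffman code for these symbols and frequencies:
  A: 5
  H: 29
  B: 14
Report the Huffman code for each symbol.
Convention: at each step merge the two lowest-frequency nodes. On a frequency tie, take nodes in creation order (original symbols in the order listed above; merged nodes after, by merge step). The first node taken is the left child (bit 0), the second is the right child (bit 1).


Huffman tree construction:
Step 1: Merge A(5) + B(14) = 19
Step 2: Merge (A+B)(19) + H(29) = 48
Read each symbol's code off the tree from the root (left child = 0, right child = 1).

Codes:
  A: 00 (length 2)
  H: 1 (length 1)
  B: 01 (length 2)
Average code length: 67/48 = 1.3958 bits/symbol


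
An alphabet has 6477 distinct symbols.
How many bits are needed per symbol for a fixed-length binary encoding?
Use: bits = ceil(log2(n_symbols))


log2(6477) = 12.6611
Bracket: 2^12 = 4096 < 6477 <= 2^13 = 8192
So ceil(log2(6477)) = 13

bits = ceil(log2(6477)) = ceil(12.6611) = 13 bits


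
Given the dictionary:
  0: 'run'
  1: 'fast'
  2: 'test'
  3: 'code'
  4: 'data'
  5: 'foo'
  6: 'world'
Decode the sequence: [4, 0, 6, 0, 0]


Look up each index in the dictionary:
  4 -> 'data'
  0 -> 'run'
  6 -> 'world'
  0 -> 'run'
  0 -> 'run'

Decoded: "data run world run run"


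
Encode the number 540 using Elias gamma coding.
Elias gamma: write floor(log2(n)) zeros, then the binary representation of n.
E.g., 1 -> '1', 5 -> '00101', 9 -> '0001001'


num_bits = floor(log2(540)) + 1 = 10
leading_zeros = num_bits - 1 = 9
binary(540) = 1000011100

Elias gamma(540) = '000000000' + '1000011100' = 0000000001000011100 (19 bits)


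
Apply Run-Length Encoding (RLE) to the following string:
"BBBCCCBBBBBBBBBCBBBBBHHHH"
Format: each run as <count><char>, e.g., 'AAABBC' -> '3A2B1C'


Scanning runs left to right:
  i=0: run of 'B' x 3 -> '3B'
  i=3: run of 'C' x 3 -> '3C'
  i=6: run of 'B' x 9 -> '9B'
  i=15: run of 'C' x 1 -> '1C'
  i=16: run of 'B' x 5 -> '5B'
  i=21: run of 'H' x 4 -> '4H'

RLE = 3B3C9B1C5B4H


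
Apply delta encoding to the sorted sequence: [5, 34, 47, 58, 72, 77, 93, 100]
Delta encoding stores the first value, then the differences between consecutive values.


First value: 5
Deltas:
  34 - 5 = 29
  47 - 34 = 13
  58 - 47 = 11
  72 - 58 = 14
  77 - 72 = 5
  93 - 77 = 16
  100 - 93 = 7


Delta encoded: [5, 29, 13, 11, 14, 5, 16, 7]


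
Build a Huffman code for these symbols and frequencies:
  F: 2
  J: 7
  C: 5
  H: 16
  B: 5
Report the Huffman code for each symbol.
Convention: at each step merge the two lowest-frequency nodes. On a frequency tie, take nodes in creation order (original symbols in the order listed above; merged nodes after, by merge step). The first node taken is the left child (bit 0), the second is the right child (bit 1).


Huffman tree construction:
Step 1: Merge F(2) + C(5) = 7
Step 2: Merge B(5) + J(7) = 12
Step 3: Merge (F+C)(7) + (B+J)(12) = 19
Step 4: Merge H(16) + ((F+C)+(B+J))(19) = 35
Read each symbol's code off the tree from the root (left child = 0, right child = 1).

Codes:
  F: 100 (length 3)
  J: 111 (length 3)
  C: 101 (length 3)
  H: 0 (length 1)
  B: 110 (length 3)
Average code length: 73/35 = 2.0857 bits/symbol


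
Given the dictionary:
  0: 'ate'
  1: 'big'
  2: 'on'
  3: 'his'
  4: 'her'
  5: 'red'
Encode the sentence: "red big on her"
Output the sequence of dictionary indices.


Look up each word in the dictionary:
  'red' -> 5
  'big' -> 1
  'on' -> 2
  'her' -> 4

Encoded: [5, 1, 2, 4]


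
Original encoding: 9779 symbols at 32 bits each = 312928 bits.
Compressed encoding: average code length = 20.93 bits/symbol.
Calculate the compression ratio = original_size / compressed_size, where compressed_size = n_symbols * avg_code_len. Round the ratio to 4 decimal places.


original_size = n_symbols * orig_bits = 9779 * 32 = 312928 bits
compressed_size = n_symbols * avg_code_len = 9779 * 20.93 = 204674.47 bits
ratio = original_size / compressed_size = 312928 / 204674.47 = 1.5289

Compression ratio = 1.5289


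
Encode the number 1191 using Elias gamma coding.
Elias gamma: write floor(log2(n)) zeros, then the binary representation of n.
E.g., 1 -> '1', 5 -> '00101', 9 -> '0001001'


num_bits = floor(log2(1191)) + 1 = 11
leading_zeros = num_bits - 1 = 10
binary(1191) = 10010100111

Elias gamma(1191) = '0000000000' + '10010100111' = 000000000010010100111 (21 bits)


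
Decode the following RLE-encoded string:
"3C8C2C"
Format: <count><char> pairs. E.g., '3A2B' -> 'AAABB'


Expanding each <count><char> pair:
  3C -> 'CCC'
  8C -> 'CCCCCCCC'
  2C -> 'CC'

Decoded = CCCCCCCCCCCCC


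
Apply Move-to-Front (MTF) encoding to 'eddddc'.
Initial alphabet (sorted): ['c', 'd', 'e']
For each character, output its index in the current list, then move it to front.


MTF encoding:
'e': index 2 in ['c', 'd', 'e'] -> ['e', 'c', 'd']
'd': index 2 in ['e', 'c', 'd'] -> ['d', 'e', 'c']
'd': index 0 in ['d', 'e', 'c'] -> ['d', 'e', 'c']
'd': index 0 in ['d', 'e', 'c'] -> ['d', 'e', 'c']
'd': index 0 in ['d', 'e', 'c'] -> ['d', 'e', 'c']
'c': index 2 in ['d', 'e', 'c'] -> ['c', 'd', 'e']


Output: [2, 2, 0, 0, 0, 2]


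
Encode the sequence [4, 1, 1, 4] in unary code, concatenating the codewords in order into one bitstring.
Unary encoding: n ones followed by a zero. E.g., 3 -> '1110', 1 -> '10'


Encode each number as n ones followed by a terminating 0:
  4 -> 11110 (5 bits)
  1 -> 10 (2 bits)
  1 -> 10 (2 bits)
  4 -> 11110 (5 bits)
Total length = 5 + 2 + 2 + 5 = 14 bits.

Unary([4, 1, 1, 4]) = 11110101011110 (14 bits)


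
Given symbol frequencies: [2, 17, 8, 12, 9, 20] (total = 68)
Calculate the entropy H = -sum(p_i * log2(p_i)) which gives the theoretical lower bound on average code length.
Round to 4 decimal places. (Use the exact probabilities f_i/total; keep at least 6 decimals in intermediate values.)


Per-symbol terms -p_i * log2(p_i) with p_i = f_i/68:
  p = 2/68 = 0.029412: log2(p) = -5.087463, -p*log2(p) = 0.149631
  p = 17/68 = 0.250000: log2(p) = -2.000000, -p*log2(p) = 0.500000
  p = 8/68 = 0.117647: log2(p) = -3.087463, -p*log2(p) = 0.363231
  p = 12/68 = 0.176471: log2(p) = -2.502500, -p*log2(p) = 0.441618
  p = 9/68 = 0.132353: log2(p) = -2.917538, -p*log2(p) = 0.386145
  p = 20/68 = 0.294118: log2(p) = -1.765535, -p*log2(p) = 0.519275
H = 0.149631 + 0.500000 + 0.363231 + 0.441618 + 0.386145 + 0.519275 = 2.359900

H = 2.3599 bits/symbol


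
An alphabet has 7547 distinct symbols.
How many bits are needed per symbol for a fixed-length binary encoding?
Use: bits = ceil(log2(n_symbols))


log2(7547) = 12.8817
Bracket: 2^12 = 4096 < 7547 <= 2^13 = 8192
So ceil(log2(7547)) = 13

bits = ceil(log2(7547)) = ceil(12.8817) = 13 bits


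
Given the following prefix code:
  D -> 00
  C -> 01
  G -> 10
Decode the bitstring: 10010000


Decoding step by step:
Bits 10 -> G
Bits 01 -> C
Bits 00 -> D
Bits 00 -> D


Decoded message: GCDD


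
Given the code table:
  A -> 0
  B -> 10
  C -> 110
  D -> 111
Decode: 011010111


Decoding:
0 -> A
110 -> C
10 -> B
111 -> D


Result: ACBD


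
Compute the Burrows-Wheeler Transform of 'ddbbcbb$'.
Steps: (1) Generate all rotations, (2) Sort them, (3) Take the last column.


Rotations (sorted):
  0: $ddbbcbb -> last char: b
  1: b$ddbbcb -> last char: b
  2: bb$ddbbc -> last char: c
  3: bbcbb$dd -> last char: d
  4: bcbb$ddb -> last char: b
  5: cbb$ddbb -> last char: b
  6: dbbcbb$d -> last char: d
  7: ddbbcbb$ -> last char: $


BWT = bbcdbbd$


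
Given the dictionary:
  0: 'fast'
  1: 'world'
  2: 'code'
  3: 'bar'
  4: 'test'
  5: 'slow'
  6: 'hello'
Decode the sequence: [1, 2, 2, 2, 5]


Look up each index in the dictionary:
  1 -> 'world'
  2 -> 'code'
  2 -> 'code'
  2 -> 'code'
  5 -> 'slow'

Decoded: "world code code code slow"


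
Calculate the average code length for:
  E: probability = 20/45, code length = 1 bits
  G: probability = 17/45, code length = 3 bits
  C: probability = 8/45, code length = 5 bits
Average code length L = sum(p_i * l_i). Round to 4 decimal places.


Weighted contributions p_i * l_i:
  E: (20/45) * 1 = 20/45
  G: (17/45) * 3 = 51/45
  C: (8/45) * 5 = 40/45
Sum = (20 + 51 + 40)/45 = 111/45

L = 111/45 = 2.4667 bits/symbol


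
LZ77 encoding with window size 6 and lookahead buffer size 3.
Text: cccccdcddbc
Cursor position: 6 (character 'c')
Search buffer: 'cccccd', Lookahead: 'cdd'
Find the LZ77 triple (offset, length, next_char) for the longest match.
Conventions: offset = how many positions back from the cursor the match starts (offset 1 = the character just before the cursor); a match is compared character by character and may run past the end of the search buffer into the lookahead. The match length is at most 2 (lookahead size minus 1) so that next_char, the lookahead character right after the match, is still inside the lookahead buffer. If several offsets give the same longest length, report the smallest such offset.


Try each offset into the search buffer:
  offset=1 (pos 5, char 'd'): match length 0
  offset=2 (pos 4, char 'c'): match length 2
  offset=3 (pos 3, char 'c'): match length 1
  offset=4 (pos 2, char 'c'): match length 1
  offset=5 (pos 1, char 'c'): match length 1
  offset=6 (pos 0, char 'c'): match length 1
Longest match has length 2 at offset 2.
next_char = character at position 6 + 2 = 8 -> 'd'

Best match: offset=2, length=2 (matching 'cd' starting at position 4)
LZ77 triple: (2, 2, 'd')


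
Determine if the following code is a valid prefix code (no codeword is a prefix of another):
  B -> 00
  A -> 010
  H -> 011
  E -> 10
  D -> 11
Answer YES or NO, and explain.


Checking each pair (does one codeword prefix another?):
  B='00' vs A='010': no prefix
  B='00' vs H='011': no prefix
  B='00' vs E='10': no prefix
  B='00' vs D='11': no prefix
  A='010' vs B='00': no prefix
  A='010' vs H='011': no prefix
  A='010' vs E='10': no prefix
  A='010' vs D='11': no prefix
  H='011' vs B='00': no prefix
  H='011' vs A='010': no prefix
  H='011' vs E='10': no prefix
  H='011' vs D='11': no prefix
  E='10' vs B='00': no prefix
  E='10' vs A='010': no prefix
  E='10' vs H='011': no prefix
  E='10' vs D='11': no prefix
  D='11' vs B='00': no prefix
  D='11' vs A='010': no prefix
  D='11' vs H='011': no prefix
  D='11' vs E='10': no prefix
No violation found over all pairs.

YES -- this is a valid prefix code. No codeword is a prefix of any other codeword.


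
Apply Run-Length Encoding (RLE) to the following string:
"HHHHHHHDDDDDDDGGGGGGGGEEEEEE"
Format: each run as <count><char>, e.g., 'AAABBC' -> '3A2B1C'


Scanning runs left to right:
  i=0: run of 'H' x 7 -> '7H'
  i=7: run of 'D' x 7 -> '7D'
  i=14: run of 'G' x 8 -> '8G'
  i=22: run of 'E' x 6 -> '6E'

RLE = 7H7D8G6E


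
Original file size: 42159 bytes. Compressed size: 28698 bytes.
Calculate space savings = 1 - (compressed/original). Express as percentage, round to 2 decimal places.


ratio = compressed/original = 28698/42159 = 0.680709
savings = 1 - ratio = 1 - 0.680709 = 0.319291
as a percentage: 0.319291 * 100 = 31.93%

Space savings = 1 - 28698/42159 = 31.93%


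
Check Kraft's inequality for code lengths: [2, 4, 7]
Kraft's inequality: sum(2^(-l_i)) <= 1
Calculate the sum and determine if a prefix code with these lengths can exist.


Sum = 2^(-2) + 2^(-4) + 2^(-7)
    = 0.25 + 0.0625 + 0.0078125
    = 41/128 = 0.3203125
Since 0.3203125 <= 1, Kraft's inequality IS satisfied.
A prefix code with these lengths CAN exist.

Kraft sum = 0.3203125. Satisfied.


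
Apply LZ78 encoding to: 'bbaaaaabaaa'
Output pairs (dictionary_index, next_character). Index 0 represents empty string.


LZ78 encoding steps:
Dictionary: {0: ''}
Step 1: w='' (idx 0), next='b' -> output (0, 'b'), add 'b' as idx 1
Step 2: w='b' (idx 1), next='a' -> output (1, 'a'), add 'ba' as idx 2
Step 3: w='' (idx 0), next='a' -> output (0, 'a'), add 'a' as idx 3
Step 4: w='a' (idx 3), next='a' -> output (3, 'a'), add 'aa' as idx 4
Step 5: w='a' (idx 3), next='b' -> output (3, 'b'), add 'ab' as idx 5
Step 6: w='aa' (idx 4), next='a' -> output (4, 'a'), add 'aaa' as idx 6


Encoded: [(0, 'b'), (1, 'a'), (0, 'a'), (3, 'a'), (3, 'b'), (4, 'a')]


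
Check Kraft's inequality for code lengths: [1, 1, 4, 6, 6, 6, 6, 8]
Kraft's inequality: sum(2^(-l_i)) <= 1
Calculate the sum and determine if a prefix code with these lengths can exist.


Sum = 2^(-1) + 2^(-1) + 2^(-4) + 2^(-6) + 2^(-6) + 2^(-6) + 2^(-6) + 2^(-8)
    = 0.5 + 0.5 + 0.0625 + 0.015625 + 0.015625 + 0.015625 + 0.015625 + 0.00390625
    = 289/256 = 1.12890625
Since 1.12890625 > 1, Kraft's inequality is NOT satisfied.
A prefix code with these lengths CANNOT exist.

Kraft sum = 1.12890625. Not satisfied.


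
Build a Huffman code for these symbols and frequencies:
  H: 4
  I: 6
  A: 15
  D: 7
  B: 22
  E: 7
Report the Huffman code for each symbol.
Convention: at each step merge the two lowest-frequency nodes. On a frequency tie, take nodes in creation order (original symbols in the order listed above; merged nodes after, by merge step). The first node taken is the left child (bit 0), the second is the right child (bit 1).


Huffman tree construction:
Step 1: Merge H(4) + I(6) = 10
Step 2: Merge D(7) + E(7) = 14
Step 3: Merge (H+I)(10) + (D+E)(14) = 24
Step 4: Merge A(15) + B(22) = 37
Step 5: Merge ((H+I)+(D+E))(24) + (A+B)(37) = 61
Read each symbol's code off the tree from the root (left child = 0, right child = 1).

Codes:
  H: 000 (length 3)
  I: 001 (length 3)
  A: 10 (length 2)
  D: 010 (length 3)
  B: 11 (length 2)
  E: 011 (length 3)
Average code length: 146/61 = 2.3934 bits/symbol


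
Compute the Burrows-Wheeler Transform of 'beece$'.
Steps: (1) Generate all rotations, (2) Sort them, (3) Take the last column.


Rotations (sorted):
  0: $beece -> last char: e
  1: beece$ -> last char: $
  2: ce$bee -> last char: e
  3: e$beec -> last char: c
  4: ece$be -> last char: e
  5: eece$b -> last char: b


BWT = e$eceb


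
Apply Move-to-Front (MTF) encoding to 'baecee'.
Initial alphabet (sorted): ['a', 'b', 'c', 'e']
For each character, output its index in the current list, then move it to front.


MTF encoding:
'b': index 1 in ['a', 'b', 'c', 'e'] -> ['b', 'a', 'c', 'e']
'a': index 1 in ['b', 'a', 'c', 'e'] -> ['a', 'b', 'c', 'e']
'e': index 3 in ['a', 'b', 'c', 'e'] -> ['e', 'a', 'b', 'c']
'c': index 3 in ['e', 'a', 'b', 'c'] -> ['c', 'e', 'a', 'b']
'e': index 1 in ['c', 'e', 'a', 'b'] -> ['e', 'c', 'a', 'b']
'e': index 0 in ['e', 'c', 'a', 'b'] -> ['e', 'c', 'a', 'b']


Output: [1, 1, 3, 3, 1, 0]


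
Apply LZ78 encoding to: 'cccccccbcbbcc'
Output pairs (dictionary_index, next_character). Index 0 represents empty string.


LZ78 encoding steps:
Dictionary: {0: ''}
Step 1: w='' (idx 0), next='c' -> output (0, 'c'), add 'c' as idx 1
Step 2: w='c' (idx 1), next='c' -> output (1, 'c'), add 'cc' as idx 2
Step 3: w='cc' (idx 2), next='c' -> output (2, 'c'), add 'ccc' as idx 3
Step 4: w='c' (idx 1), next='b' -> output (1, 'b'), add 'cb' as idx 4
Step 5: w='cb' (idx 4), next='b' -> output (4, 'b'), add 'cbb' as idx 5
Step 6: w='cc' (idx 2), end of input -> output (2, '')


Encoded: [(0, 'c'), (1, 'c'), (2, 'c'), (1, 'b'), (4, 'b'), (2, '')]


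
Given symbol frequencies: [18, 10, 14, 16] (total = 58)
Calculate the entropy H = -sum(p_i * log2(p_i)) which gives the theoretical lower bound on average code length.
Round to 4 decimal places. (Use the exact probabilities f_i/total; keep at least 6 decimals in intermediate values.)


Per-symbol terms -p_i * log2(p_i) with p_i = f_i/58:
  p = 18/58 = 0.310345: log2(p) = -1.688056, -p*log2(p) = 0.523879
  p = 10/58 = 0.172414: log2(p) = -2.536053, -p*log2(p) = 0.437251
  p = 14/58 = 0.241379: log2(p) = -2.050626, -p*log2(p) = 0.494979
  p = 16/58 = 0.275862: log2(p) = -1.857981, -p*log2(p) = 0.512546
H = 0.523879 + 0.437251 + 0.494979 + 0.512546 = 1.968655

H = 1.9687 bits/symbol


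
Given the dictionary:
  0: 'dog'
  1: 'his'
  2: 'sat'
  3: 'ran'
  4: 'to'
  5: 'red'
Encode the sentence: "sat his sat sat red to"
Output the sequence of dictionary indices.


Look up each word in the dictionary:
  'sat' -> 2
  'his' -> 1
  'sat' -> 2
  'sat' -> 2
  'red' -> 5
  'to' -> 4

Encoded: [2, 1, 2, 2, 5, 4]


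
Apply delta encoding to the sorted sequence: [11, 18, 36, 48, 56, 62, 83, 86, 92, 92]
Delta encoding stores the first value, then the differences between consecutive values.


First value: 11
Deltas:
  18 - 11 = 7
  36 - 18 = 18
  48 - 36 = 12
  56 - 48 = 8
  62 - 56 = 6
  83 - 62 = 21
  86 - 83 = 3
  92 - 86 = 6
  92 - 92 = 0


Delta encoded: [11, 7, 18, 12, 8, 6, 21, 3, 6, 0]


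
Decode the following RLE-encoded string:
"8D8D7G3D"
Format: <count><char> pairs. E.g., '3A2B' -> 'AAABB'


Expanding each <count><char> pair:
  8D -> 'DDDDDDDD'
  8D -> 'DDDDDDDD'
  7G -> 'GGGGGGG'
  3D -> 'DDD'

Decoded = DDDDDDDDDDDDDDDDGGGGGGGDDD


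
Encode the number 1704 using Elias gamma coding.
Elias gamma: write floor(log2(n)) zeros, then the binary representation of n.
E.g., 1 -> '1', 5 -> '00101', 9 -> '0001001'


num_bits = floor(log2(1704)) + 1 = 11
leading_zeros = num_bits - 1 = 10
binary(1704) = 11010101000

Elias gamma(1704) = '0000000000' + '11010101000' = 000000000011010101000 (21 bits)


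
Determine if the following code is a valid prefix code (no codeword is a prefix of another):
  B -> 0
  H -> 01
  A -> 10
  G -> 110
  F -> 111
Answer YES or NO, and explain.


Checking each pair (does one codeword prefix another?):
  B='0' vs H='01': prefix -- VIOLATION

NO -- this is NOT a valid prefix code. B (0) is a prefix of H (01).


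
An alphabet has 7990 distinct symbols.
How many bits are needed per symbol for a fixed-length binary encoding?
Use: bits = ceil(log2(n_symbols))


log2(7990) = 12.964
Bracket: 2^12 = 4096 < 7990 <= 2^13 = 8192
So ceil(log2(7990)) = 13

bits = ceil(log2(7990)) = ceil(12.964) = 13 bits


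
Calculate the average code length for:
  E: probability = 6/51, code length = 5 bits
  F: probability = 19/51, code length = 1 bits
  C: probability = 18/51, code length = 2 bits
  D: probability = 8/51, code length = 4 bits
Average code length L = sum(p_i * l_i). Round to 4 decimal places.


Weighted contributions p_i * l_i:
  E: (6/51) * 5 = 30/51
  F: (19/51) * 1 = 19/51
  C: (18/51) * 2 = 36/51
  D: (8/51) * 4 = 32/51
Sum = (30 + 19 + 36 + 32)/51 = 117/51

L = 117/51 = 2.2941 bits/symbol


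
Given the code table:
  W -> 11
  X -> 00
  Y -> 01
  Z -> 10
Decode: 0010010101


Decoding:
00 -> X
10 -> Z
01 -> Y
01 -> Y
01 -> Y


Result: XZYYY


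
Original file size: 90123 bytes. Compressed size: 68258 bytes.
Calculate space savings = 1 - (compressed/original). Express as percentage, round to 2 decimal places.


ratio = compressed/original = 68258/90123 = 0.757387
savings = 1 - ratio = 1 - 0.757387 = 0.242613
as a percentage: 0.242613 * 100 = 24.26%

Space savings = 1 - 68258/90123 = 24.26%


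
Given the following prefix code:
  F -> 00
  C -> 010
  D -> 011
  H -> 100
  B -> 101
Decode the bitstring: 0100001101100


Decoding step by step:
Bits 010 -> C
Bits 00 -> F
Bits 011 -> D
Bits 011 -> D
Bits 00 -> F


Decoded message: CFDDF


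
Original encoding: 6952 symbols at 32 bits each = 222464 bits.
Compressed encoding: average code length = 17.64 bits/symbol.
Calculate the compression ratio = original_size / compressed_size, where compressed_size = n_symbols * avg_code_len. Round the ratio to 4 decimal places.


original_size = n_symbols * orig_bits = 6952 * 32 = 222464 bits
compressed_size = n_symbols * avg_code_len = 6952 * 17.64 = 122633.28 bits
ratio = original_size / compressed_size = 222464 / 122633.28 = 1.8141

Compression ratio = 1.8141


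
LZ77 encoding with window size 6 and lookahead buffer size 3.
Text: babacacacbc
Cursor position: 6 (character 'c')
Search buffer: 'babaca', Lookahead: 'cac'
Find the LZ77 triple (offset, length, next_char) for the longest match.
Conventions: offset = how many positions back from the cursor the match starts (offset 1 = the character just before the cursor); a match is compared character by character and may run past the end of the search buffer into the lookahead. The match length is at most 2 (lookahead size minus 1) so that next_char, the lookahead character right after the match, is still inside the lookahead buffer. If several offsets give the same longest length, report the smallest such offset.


Try each offset into the search buffer:
  offset=1 (pos 5, char 'a'): match length 0
  offset=2 (pos 4, char 'c'): match length 2
  offset=3 (pos 3, char 'a'): match length 0
  offset=4 (pos 2, char 'b'): match length 0
  offset=5 (pos 1, char 'a'): match length 0
  offset=6 (pos 0, char 'b'): match length 0
Longest match has length 2 at offset 2.
next_char = character at position 6 + 2 = 8 -> 'c'

Best match: offset=2, length=2 (matching 'ca' starting at position 4)
LZ77 triple: (2, 2, 'c')


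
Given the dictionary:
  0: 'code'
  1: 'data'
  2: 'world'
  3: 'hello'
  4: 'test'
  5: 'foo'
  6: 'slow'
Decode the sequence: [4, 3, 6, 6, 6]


Look up each index in the dictionary:
  4 -> 'test'
  3 -> 'hello'
  6 -> 'slow'
  6 -> 'slow'
  6 -> 'slow'

Decoded: "test hello slow slow slow"


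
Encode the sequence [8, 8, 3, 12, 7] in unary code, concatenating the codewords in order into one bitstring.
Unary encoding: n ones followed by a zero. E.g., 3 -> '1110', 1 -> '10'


Encode each number as n ones followed by a terminating 0:
  8 -> 111111110 (9 bits)
  8 -> 111111110 (9 bits)
  3 -> 1110 (4 bits)
  12 -> 1111111111110 (13 bits)
  7 -> 11111110 (8 bits)
Total length = 9 + 9 + 4 + 13 + 8 = 43 bits.

Unary([8, 8, 3, 12, 7]) = 1111111101111111101110111111111111011111110 (43 bits)


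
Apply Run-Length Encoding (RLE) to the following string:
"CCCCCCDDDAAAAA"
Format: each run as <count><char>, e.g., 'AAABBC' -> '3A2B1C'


Scanning runs left to right:
  i=0: run of 'C' x 6 -> '6C'
  i=6: run of 'D' x 3 -> '3D'
  i=9: run of 'A' x 5 -> '5A'

RLE = 6C3D5A


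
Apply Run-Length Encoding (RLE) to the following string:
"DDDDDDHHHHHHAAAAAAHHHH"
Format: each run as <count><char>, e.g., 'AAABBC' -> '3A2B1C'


Scanning runs left to right:
  i=0: run of 'D' x 6 -> '6D'
  i=6: run of 'H' x 6 -> '6H'
  i=12: run of 'A' x 6 -> '6A'
  i=18: run of 'H' x 4 -> '4H'

RLE = 6D6H6A4H


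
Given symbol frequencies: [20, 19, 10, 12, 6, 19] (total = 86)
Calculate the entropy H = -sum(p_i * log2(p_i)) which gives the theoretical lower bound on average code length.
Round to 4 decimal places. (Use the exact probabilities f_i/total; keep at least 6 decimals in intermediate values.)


Per-symbol terms -p_i * log2(p_i) with p_i = f_i/86:
  p = 20/86 = 0.232558: log2(p) = -2.104337, -p*log2(p) = 0.489381
  p = 19/86 = 0.220930: log2(p) = -2.178337, -p*log2(p) = 0.481261
  p = 10/86 = 0.116279: log2(p) = -3.104337, -p*log2(p) = 0.360969
  p = 12/86 = 0.139535: log2(p) = -2.841302, -p*log2(p) = 0.396461
  p = 6/86 = 0.069767: log2(p) = -3.841302, -p*log2(p) = 0.267998
  p = 19/86 = 0.220930: log2(p) = -2.178337, -p*log2(p) = 0.481261
H = 0.489381 + 0.481261 + 0.360969 + 0.396461 + 0.267998 + 0.481261 = 2.477331

H = 2.4773 bits/symbol


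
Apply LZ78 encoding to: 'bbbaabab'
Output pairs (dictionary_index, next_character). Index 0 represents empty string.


LZ78 encoding steps:
Dictionary: {0: ''}
Step 1: w='' (idx 0), next='b' -> output (0, 'b'), add 'b' as idx 1
Step 2: w='b' (idx 1), next='b' -> output (1, 'b'), add 'bb' as idx 2
Step 3: w='' (idx 0), next='a' -> output (0, 'a'), add 'a' as idx 3
Step 4: w='a' (idx 3), next='b' -> output (3, 'b'), add 'ab' as idx 4
Step 5: w='ab' (idx 4), end of input -> output (4, '')


Encoded: [(0, 'b'), (1, 'b'), (0, 'a'), (3, 'b'), (4, '')]


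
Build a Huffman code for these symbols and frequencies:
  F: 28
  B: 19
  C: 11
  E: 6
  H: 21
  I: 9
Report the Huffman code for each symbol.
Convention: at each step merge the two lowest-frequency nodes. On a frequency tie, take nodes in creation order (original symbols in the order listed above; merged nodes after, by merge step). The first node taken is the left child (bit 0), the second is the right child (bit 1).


Huffman tree construction:
Step 1: Merge E(6) + I(9) = 15
Step 2: Merge C(11) + (E+I)(15) = 26
Step 3: Merge B(19) + H(21) = 40
Step 4: Merge (C+(E+I))(26) + F(28) = 54
Step 5: Merge (B+H)(40) + ((C+(E+I))+F)(54) = 94
Read each symbol's code off the tree from the root (left child = 0, right child = 1).

Codes:
  F: 11 (length 2)
  B: 00 (length 2)
  C: 100 (length 3)
  E: 1010 (length 4)
  H: 01 (length 2)
  I: 1011 (length 4)
Average code length: 229/94 = 2.4362 bits/symbol


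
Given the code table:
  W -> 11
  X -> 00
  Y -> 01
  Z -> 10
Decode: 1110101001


Decoding:
11 -> W
10 -> Z
10 -> Z
10 -> Z
01 -> Y


Result: WZZZY


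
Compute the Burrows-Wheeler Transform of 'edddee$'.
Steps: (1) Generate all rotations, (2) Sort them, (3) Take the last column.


Rotations (sorted):
  0: $edddee -> last char: e
  1: dddee$e -> last char: e
  2: ddee$ed -> last char: d
  3: dee$edd -> last char: d
  4: e$eddde -> last char: e
  5: edddee$ -> last char: $
  6: ee$eddd -> last char: d


BWT = eedde$d


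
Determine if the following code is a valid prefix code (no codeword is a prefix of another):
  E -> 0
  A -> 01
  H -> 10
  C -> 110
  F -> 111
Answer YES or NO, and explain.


Checking each pair (does one codeword prefix another?):
  E='0' vs A='01': prefix -- VIOLATION

NO -- this is NOT a valid prefix code. E (0) is a prefix of A (01).


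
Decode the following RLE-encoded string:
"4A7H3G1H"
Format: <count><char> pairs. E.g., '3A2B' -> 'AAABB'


Expanding each <count><char> pair:
  4A -> 'AAAA'
  7H -> 'HHHHHHH'
  3G -> 'GGG'
  1H -> 'H'

Decoded = AAAAHHHHHHHGGGH


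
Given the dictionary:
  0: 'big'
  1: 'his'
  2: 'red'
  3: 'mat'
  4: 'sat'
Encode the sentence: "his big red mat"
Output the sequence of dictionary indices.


Look up each word in the dictionary:
  'his' -> 1
  'big' -> 0
  'red' -> 2
  'mat' -> 3

Encoded: [1, 0, 2, 3]


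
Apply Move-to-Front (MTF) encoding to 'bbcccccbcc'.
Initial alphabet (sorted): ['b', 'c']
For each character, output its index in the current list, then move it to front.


MTF encoding:
'b': index 0 in ['b', 'c'] -> ['b', 'c']
'b': index 0 in ['b', 'c'] -> ['b', 'c']
'c': index 1 in ['b', 'c'] -> ['c', 'b']
'c': index 0 in ['c', 'b'] -> ['c', 'b']
'c': index 0 in ['c', 'b'] -> ['c', 'b']
'c': index 0 in ['c', 'b'] -> ['c', 'b']
'c': index 0 in ['c', 'b'] -> ['c', 'b']
'b': index 1 in ['c', 'b'] -> ['b', 'c']
'c': index 1 in ['b', 'c'] -> ['c', 'b']
'c': index 0 in ['c', 'b'] -> ['c', 'b']


Output: [0, 0, 1, 0, 0, 0, 0, 1, 1, 0]


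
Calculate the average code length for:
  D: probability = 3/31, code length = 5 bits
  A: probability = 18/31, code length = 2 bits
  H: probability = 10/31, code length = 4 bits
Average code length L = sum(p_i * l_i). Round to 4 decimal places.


Weighted contributions p_i * l_i:
  D: (3/31) * 5 = 15/31
  A: (18/31) * 2 = 36/31
  H: (10/31) * 4 = 40/31
Sum = (15 + 36 + 40)/31 = 91/31

L = 91/31 = 2.9355 bits/symbol


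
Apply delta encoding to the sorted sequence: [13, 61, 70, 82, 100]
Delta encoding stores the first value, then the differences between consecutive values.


First value: 13
Deltas:
  61 - 13 = 48
  70 - 61 = 9
  82 - 70 = 12
  100 - 82 = 18


Delta encoded: [13, 48, 9, 12, 18]


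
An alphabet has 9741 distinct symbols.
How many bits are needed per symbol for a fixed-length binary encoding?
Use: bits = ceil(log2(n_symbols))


log2(9741) = 13.2499
Bracket: 2^13 = 8192 < 9741 <= 2^14 = 16384
So ceil(log2(9741)) = 14

bits = ceil(log2(9741)) = ceil(13.2499) = 14 bits


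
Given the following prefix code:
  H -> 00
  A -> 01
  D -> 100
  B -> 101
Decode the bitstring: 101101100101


Decoding step by step:
Bits 101 -> B
Bits 101 -> B
Bits 100 -> D
Bits 101 -> B


Decoded message: BBDB


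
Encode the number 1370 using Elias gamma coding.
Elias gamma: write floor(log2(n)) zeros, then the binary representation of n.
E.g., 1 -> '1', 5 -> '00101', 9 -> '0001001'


num_bits = floor(log2(1370)) + 1 = 11
leading_zeros = num_bits - 1 = 10
binary(1370) = 10101011010

Elias gamma(1370) = '0000000000' + '10101011010' = 000000000010101011010 (21 bits)


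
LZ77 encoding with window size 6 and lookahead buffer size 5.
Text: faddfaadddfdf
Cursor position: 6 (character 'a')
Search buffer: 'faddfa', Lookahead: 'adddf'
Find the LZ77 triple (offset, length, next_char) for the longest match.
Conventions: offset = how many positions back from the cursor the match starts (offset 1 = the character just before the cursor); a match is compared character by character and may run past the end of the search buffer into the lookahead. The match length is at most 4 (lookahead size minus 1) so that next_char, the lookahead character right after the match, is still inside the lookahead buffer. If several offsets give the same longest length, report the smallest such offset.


Try each offset into the search buffer:
  offset=1 (pos 5, char 'a'): match length 1
  offset=2 (pos 4, char 'f'): match length 0
  offset=3 (pos 3, char 'd'): match length 0
  offset=4 (pos 2, char 'd'): match length 0
  offset=5 (pos 1, char 'a'): match length 3
  offset=6 (pos 0, char 'f'): match length 0
Longest match has length 3 at offset 5.
next_char = character at position 6 + 3 = 9 -> 'd'

Best match: offset=5, length=3 (matching 'add' starting at position 1)
LZ77 triple: (5, 3, 'd')


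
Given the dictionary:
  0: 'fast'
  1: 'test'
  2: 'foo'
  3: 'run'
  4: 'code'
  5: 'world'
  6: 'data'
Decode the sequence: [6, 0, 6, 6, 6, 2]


Look up each index in the dictionary:
  6 -> 'data'
  0 -> 'fast'
  6 -> 'data'
  6 -> 'data'
  6 -> 'data'
  2 -> 'foo'

Decoded: "data fast data data data foo"


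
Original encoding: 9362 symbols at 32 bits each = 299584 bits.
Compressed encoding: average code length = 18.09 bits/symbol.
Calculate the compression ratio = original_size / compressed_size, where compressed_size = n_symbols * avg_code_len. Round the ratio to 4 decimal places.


original_size = n_symbols * orig_bits = 9362 * 32 = 299584 bits
compressed_size = n_symbols * avg_code_len = 9362 * 18.09 = 169358.58 bits
ratio = original_size / compressed_size = 299584 / 169358.58 = 1.7689

Compression ratio = 1.7689


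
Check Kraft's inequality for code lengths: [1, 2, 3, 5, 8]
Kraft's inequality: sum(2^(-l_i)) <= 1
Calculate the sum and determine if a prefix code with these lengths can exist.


Sum = 2^(-1) + 2^(-2) + 2^(-3) + 2^(-5) + 2^(-8)
    = 0.5 + 0.25 + 0.125 + 0.03125 + 0.00390625
    = 233/256 = 0.91015625
Since 0.91015625 <= 1, Kraft's inequality IS satisfied.
A prefix code with these lengths CAN exist.

Kraft sum = 0.91015625. Satisfied.


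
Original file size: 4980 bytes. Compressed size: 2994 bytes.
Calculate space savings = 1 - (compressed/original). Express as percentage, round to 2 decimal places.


ratio = compressed/original = 2994/4980 = 0.601205
savings = 1 - ratio = 1 - 0.601205 = 0.398795
as a percentage: 0.398795 * 100 = 39.88%

Space savings = 1 - 2994/4980 = 39.88%


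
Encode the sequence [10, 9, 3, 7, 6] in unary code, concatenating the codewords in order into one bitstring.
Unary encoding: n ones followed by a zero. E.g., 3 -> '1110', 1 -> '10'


Encode each number as n ones followed by a terminating 0:
  10 -> 11111111110 (11 bits)
  9 -> 1111111110 (10 bits)
  3 -> 1110 (4 bits)
  7 -> 11111110 (8 bits)
  6 -> 1111110 (7 bits)
Total length = 11 + 10 + 4 + 8 + 7 = 40 bits.

Unary([10, 9, 3, 7, 6]) = 1111111111011111111101110111111101111110 (40 bits)


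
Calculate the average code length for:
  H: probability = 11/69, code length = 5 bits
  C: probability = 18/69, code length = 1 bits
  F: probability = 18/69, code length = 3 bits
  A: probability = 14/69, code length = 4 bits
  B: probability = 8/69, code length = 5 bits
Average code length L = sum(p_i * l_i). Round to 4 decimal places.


Weighted contributions p_i * l_i:
  H: (11/69) * 5 = 55/69
  C: (18/69) * 1 = 18/69
  F: (18/69) * 3 = 54/69
  A: (14/69) * 4 = 56/69
  B: (8/69) * 5 = 40/69
Sum = (55 + 18 + 54 + 56 + 40)/69 = 223/69

L = 223/69 = 3.2319 bits/symbol


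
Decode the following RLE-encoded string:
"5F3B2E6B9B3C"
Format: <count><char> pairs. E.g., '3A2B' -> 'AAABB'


Expanding each <count><char> pair:
  5F -> 'FFFFF'
  3B -> 'BBB'
  2E -> 'EE'
  6B -> 'BBBBBB'
  9B -> 'BBBBBBBBB'
  3C -> 'CCC'

Decoded = FFFFFBBBEEBBBBBBBBBBBBBBBCCC


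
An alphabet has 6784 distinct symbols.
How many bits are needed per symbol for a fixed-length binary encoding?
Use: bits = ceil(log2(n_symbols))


log2(6784) = 12.7279
Bracket: 2^12 = 4096 < 6784 <= 2^13 = 8192
So ceil(log2(6784)) = 13

bits = ceil(log2(6784)) = ceil(12.7279) = 13 bits


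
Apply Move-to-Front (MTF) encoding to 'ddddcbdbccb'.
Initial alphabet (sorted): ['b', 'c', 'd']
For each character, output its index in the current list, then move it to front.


MTF encoding:
'd': index 2 in ['b', 'c', 'd'] -> ['d', 'b', 'c']
'd': index 0 in ['d', 'b', 'c'] -> ['d', 'b', 'c']
'd': index 0 in ['d', 'b', 'c'] -> ['d', 'b', 'c']
'd': index 0 in ['d', 'b', 'c'] -> ['d', 'b', 'c']
'c': index 2 in ['d', 'b', 'c'] -> ['c', 'd', 'b']
'b': index 2 in ['c', 'd', 'b'] -> ['b', 'c', 'd']
'd': index 2 in ['b', 'c', 'd'] -> ['d', 'b', 'c']
'b': index 1 in ['d', 'b', 'c'] -> ['b', 'd', 'c']
'c': index 2 in ['b', 'd', 'c'] -> ['c', 'b', 'd']
'c': index 0 in ['c', 'b', 'd'] -> ['c', 'b', 'd']
'b': index 1 in ['c', 'b', 'd'] -> ['b', 'c', 'd']


Output: [2, 0, 0, 0, 2, 2, 2, 1, 2, 0, 1]


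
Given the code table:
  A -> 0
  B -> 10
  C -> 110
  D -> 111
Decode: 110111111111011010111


Decoding:
110 -> C
111 -> D
111 -> D
111 -> D
0 -> A
110 -> C
10 -> B
111 -> D


Result: CDDDACBD


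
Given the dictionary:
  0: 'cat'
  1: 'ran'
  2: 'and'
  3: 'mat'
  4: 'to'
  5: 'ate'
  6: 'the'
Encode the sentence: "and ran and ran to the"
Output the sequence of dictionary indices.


Look up each word in the dictionary:
  'and' -> 2
  'ran' -> 1
  'and' -> 2
  'ran' -> 1
  'to' -> 4
  'the' -> 6

Encoded: [2, 1, 2, 1, 4, 6]


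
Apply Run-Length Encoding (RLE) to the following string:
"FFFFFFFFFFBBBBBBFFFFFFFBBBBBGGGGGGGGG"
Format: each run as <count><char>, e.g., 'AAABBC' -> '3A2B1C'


Scanning runs left to right:
  i=0: run of 'F' x 10 -> '10F'
  i=10: run of 'B' x 6 -> '6B'
  i=16: run of 'F' x 7 -> '7F'
  i=23: run of 'B' x 5 -> '5B'
  i=28: run of 'G' x 9 -> '9G'

RLE = 10F6B7F5B9G


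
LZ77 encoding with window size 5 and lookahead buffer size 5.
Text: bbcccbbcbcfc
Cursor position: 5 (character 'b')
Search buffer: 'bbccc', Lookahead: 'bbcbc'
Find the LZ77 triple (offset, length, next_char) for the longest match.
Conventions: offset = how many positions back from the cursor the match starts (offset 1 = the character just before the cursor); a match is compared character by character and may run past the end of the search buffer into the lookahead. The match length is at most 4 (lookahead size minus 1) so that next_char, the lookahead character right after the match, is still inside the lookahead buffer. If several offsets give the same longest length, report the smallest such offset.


Try each offset into the search buffer:
  offset=1 (pos 4, char 'c'): match length 0
  offset=2 (pos 3, char 'c'): match length 0
  offset=3 (pos 2, char 'c'): match length 0
  offset=4 (pos 1, char 'b'): match length 1
  offset=5 (pos 0, char 'b'): match length 3
Longest match has length 3 at offset 5.
next_char = character at position 5 + 3 = 8 -> 'b'

Best match: offset=5, length=3 (matching 'bbc' starting at position 0)
LZ77 triple: (5, 3, 'b')


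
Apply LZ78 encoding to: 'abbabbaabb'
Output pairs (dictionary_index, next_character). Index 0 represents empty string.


LZ78 encoding steps:
Dictionary: {0: ''}
Step 1: w='' (idx 0), next='a' -> output (0, 'a'), add 'a' as idx 1
Step 2: w='' (idx 0), next='b' -> output (0, 'b'), add 'b' as idx 2
Step 3: w='b' (idx 2), next='a' -> output (2, 'a'), add 'ba' as idx 3
Step 4: w='b' (idx 2), next='b' -> output (2, 'b'), add 'bb' as idx 4
Step 5: w='a' (idx 1), next='a' -> output (1, 'a'), add 'aa' as idx 5
Step 6: w='bb' (idx 4), end of input -> output (4, '')


Encoded: [(0, 'a'), (0, 'b'), (2, 'a'), (2, 'b'), (1, 'a'), (4, '')]


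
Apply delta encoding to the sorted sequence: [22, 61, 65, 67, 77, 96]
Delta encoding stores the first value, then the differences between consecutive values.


First value: 22
Deltas:
  61 - 22 = 39
  65 - 61 = 4
  67 - 65 = 2
  77 - 67 = 10
  96 - 77 = 19


Delta encoded: [22, 39, 4, 2, 10, 19]


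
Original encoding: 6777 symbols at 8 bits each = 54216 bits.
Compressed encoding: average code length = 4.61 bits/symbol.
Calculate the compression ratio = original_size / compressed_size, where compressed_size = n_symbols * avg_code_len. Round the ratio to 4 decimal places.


original_size = n_symbols * orig_bits = 6777 * 8 = 54216 bits
compressed_size = n_symbols * avg_code_len = 6777 * 4.61 = 31241.97 bits
ratio = original_size / compressed_size = 54216 / 31241.97 = 1.7354

Compression ratio = 1.7354
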